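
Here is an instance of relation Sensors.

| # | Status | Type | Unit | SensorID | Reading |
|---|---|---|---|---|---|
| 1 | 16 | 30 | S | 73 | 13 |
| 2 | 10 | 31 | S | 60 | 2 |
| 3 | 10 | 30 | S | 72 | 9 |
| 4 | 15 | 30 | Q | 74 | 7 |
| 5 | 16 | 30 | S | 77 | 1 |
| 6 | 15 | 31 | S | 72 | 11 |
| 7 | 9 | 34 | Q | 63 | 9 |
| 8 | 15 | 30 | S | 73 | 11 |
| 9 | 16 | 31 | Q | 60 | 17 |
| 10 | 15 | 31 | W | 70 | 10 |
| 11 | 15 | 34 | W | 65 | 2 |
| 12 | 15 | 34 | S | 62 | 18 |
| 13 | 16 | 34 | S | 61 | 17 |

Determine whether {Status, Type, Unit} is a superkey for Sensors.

Rows 1 and 5 have the same {Status, Type, Unit} value (Status=16, Type=30, Unit=S) but are distinct tuples, so {Status, Type, Unit} does not determine every attribute — not a superkey.

No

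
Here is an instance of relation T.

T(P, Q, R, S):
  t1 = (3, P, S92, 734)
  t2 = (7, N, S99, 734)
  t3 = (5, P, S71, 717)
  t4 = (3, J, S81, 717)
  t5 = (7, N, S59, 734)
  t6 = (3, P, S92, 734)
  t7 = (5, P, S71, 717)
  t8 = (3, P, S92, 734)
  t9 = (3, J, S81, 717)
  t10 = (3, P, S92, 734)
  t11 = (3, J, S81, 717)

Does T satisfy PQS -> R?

(P=3, Q=P, S=734): rows 1, 6, 8, 10 → R = S92, S92, S92, S92 ✓
(P=7, Q=N, S=734): rows 2, 5 → R takes values {S99, S59} — violation
(P=5, Q=P, S=717): rows 3, 7 → R = S71, S71 ✓
(P=3, Q=J, S=717): rows 4, 9, 11 → R = S81, S81, S81 ✓
Two rows agree on PQS but differ on R, so PQS -> R does not hold.

No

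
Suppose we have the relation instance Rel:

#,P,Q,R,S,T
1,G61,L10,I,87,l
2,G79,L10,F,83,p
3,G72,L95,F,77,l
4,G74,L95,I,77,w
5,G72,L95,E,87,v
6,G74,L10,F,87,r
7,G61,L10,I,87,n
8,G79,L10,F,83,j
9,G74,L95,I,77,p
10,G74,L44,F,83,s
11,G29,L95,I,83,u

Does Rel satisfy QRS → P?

(Q=L10, R=I, S=87): rows 1, 7 → P = G61, G61 ✓
(Q=L10, R=F, S=83): rows 2, 8 → P = G79, G79 ✓
(Q=L95, R=F, S=77): row 3 → P = G72 ✓
(Q=L95, R=I, S=77): rows 4, 9 → P = G74, G74 ✓
(Q=L95, R=E, S=87): row 5 → P = G72 ✓
(Q=L10, R=F, S=87): row 6 → P = G74 ✓
(Q=L44, R=F, S=83): row 10 → P = G74 ✓
(Q=L95, R=I, S=83): row 11 → P = G29 ✓
Every QRS value is associated with a single P value, so QRS → P holds.

Yes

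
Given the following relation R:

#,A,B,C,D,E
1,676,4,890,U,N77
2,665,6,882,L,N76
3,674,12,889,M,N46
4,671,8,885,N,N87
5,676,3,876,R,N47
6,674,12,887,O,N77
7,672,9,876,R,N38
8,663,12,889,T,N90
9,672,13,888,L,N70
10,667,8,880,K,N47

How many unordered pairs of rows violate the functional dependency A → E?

3

A=676: violating pairs (1,5) — 1 pair.
A=674: violating pairs (3,6) — 1 pair.
A=672: violating pairs (7,9) — 1 pair.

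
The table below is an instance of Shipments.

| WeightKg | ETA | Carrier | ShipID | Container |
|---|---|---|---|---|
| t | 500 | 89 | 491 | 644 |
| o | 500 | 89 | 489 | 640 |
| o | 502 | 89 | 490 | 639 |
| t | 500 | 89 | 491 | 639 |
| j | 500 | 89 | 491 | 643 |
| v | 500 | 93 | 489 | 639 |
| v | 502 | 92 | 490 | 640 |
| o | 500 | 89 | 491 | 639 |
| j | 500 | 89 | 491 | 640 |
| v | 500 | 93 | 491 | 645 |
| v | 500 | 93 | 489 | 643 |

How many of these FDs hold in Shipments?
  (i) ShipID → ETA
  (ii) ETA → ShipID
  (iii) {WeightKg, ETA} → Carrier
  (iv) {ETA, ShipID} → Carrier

(i) ShipID → ETA: every LHS value maps to a single RHS value — holds.
(ii) ETA → ShipID: ETA=500: 9 rows → ShipID takes values {491, 489} — violation — fails.
(iii) {WeightKg, ETA} → Carrier: every LHS value maps to a single RHS value — holds.
(iv) {ETA, ShipID} → Carrier: (ETA=500, ShipID=491): 6 rows → Carrier takes values {89, 93} — violation; (ETA=500, ShipID=489): 3 rows → Carrier takes values {89, 93} — violation; (ETA=502, ShipID=490): 2 rows → Carrier takes values {89, 92} — violation — fails.
2 of the 4 dependencies hold.

2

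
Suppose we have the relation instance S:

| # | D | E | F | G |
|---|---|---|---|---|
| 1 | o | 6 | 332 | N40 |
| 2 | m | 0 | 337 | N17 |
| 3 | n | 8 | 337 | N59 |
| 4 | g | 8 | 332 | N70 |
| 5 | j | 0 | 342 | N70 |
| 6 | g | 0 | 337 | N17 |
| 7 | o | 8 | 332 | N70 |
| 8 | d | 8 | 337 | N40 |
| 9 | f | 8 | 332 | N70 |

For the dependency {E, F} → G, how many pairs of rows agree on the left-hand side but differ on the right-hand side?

1

(E=0, F=337): all 2 rows agree on G — 0 pairs.
(E=8, F=337): violating pairs (3,8) — 1 pair.
(E=8, F=332): all 3 rows agree on G — 0 pairs.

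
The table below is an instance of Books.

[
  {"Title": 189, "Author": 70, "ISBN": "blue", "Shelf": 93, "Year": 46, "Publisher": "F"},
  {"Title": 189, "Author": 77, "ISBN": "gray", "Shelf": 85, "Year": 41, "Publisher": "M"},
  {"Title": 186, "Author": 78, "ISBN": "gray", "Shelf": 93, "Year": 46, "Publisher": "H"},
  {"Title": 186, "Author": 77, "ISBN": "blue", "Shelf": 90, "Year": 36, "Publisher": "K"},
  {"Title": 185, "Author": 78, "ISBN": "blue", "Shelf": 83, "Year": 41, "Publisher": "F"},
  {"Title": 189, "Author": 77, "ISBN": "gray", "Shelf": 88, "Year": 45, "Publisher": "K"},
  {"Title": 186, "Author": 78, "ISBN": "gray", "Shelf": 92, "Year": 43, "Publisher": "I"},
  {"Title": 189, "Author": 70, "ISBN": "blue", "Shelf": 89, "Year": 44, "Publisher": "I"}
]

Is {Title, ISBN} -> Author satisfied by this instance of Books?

(Title=189, ISBN=blue): 2 rows → Author = 70, 70 ✓
(Title=189, ISBN=gray): 2 rows → Author = 77, 77 ✓
(Title=186, ISBN=gray): 2 rows → Author = 78, 78 ✓
(Title=186, ISBN=blue): 1 row → Author = 77 ✓
(Title=185, ISBN=blue): 1 row → Author = 78 ✓
Every {Title, ISBN} value is associated with a single Author value, so {Title, ISBN} -> Author holds.

Yes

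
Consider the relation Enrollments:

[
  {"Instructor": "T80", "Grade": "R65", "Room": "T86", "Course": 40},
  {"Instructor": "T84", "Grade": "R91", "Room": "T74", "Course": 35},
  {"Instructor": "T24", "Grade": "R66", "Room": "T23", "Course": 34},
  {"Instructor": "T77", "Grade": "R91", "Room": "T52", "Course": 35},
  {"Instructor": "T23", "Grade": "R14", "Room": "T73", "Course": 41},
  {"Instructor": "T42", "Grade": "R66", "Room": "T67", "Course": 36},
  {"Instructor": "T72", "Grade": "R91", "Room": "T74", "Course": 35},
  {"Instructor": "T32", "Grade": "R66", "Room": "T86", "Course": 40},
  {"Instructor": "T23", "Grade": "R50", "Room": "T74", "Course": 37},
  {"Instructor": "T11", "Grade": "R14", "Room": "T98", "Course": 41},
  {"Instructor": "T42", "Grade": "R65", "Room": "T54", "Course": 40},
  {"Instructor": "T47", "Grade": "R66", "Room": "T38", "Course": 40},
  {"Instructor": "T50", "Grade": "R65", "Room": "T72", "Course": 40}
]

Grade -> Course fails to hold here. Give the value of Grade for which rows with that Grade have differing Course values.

R66

Grade=R65: 3 rows → Course = 40, 40, 40 ✓
Grade=R91: 3 rows → Course = 35, 35, 35 ✓
Grade=R66: 4 rows → Course takes values {34, 36, 40} — violation
Grade=R14: 2 rows → Course = 41, 41 ✓
Grade=R50: 1 row → Course = 37 ✓
The only Grade value with inconsistent Course is Grade=R66.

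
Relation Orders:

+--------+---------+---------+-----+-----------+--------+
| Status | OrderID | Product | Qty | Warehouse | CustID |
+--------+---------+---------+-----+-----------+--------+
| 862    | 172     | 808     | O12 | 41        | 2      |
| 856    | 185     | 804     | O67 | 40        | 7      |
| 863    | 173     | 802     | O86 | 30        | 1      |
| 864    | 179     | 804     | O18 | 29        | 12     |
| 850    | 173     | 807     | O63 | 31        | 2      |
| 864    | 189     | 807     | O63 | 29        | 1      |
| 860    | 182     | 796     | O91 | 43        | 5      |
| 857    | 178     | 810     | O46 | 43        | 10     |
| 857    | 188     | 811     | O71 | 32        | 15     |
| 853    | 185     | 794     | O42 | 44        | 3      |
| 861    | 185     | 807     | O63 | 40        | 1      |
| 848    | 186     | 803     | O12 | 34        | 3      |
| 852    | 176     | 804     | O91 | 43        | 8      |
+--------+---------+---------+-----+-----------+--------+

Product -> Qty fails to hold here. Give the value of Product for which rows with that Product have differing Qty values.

804

Product=808: 1 row → Qty = O12 ✓
Product=804: 3 rows → Qty takes values {O67, O18, O91} — violation
Product=802: 1 row → Qty = O86 ✓
Product=807: 3 rows → Qty = O63, O63, O63 ✓
Product=796: 1 row → Qty = O91 ✓
Product=810: 1 row → Qty = O46 ✓
Product=811: 1 row → Qty = O71 ✓
Product=794: 1 row → Qty = O42 ✓
Product=803: 1 row → Qty = O12 ✓
The only Product value with inconsistent Qty is Product=804.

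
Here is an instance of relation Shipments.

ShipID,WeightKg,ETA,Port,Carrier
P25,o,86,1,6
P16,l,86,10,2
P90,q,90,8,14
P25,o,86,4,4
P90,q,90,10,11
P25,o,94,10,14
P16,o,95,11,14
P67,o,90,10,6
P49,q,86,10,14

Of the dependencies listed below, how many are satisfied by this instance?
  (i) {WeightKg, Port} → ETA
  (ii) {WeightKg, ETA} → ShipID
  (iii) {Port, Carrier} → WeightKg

(i) {WeightKg, Port} → ETA: (WeightKg=q, Port=10): 2 rows → ETA takes values {90, 86} — violation; (WeightKg=o, Port=10): 2 rows → ETA takes values {94, 90} — violation — fails.
(ii) {WeightKg, ETA} → ShipID: every LHS value maps to a single RHS value — holds.
(iii) {Port, Carrier} → WeightKg: (Port=10, Carrier=14): 2 rows → WeightKg takes values {o, q} — violation — fails.
1 of the 3 dependencies holds.

1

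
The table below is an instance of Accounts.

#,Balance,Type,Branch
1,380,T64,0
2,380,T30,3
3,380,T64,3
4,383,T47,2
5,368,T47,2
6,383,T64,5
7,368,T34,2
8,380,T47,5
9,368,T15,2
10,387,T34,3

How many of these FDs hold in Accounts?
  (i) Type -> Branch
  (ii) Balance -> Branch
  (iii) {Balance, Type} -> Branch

0

(i) Type -> Branch: Type=T64: rows 1, 3, 6 → Branch takes values {0, 3, 5} — violation; Type=T47: rows 4, 5, 8 → Branch takes values {2, 5} — violation; Type=T34: rows 7, 10 → Branch takes values {2, 3} — violation — fails.
(ii) Balance -> Branch: Balance=380: rows 1, 2, 3, 8 → Branch takes values {0, 3, 5} — violation; Balance=383: rows 4, 6 → Branch takes values {2, 5} — violation — fails.
(iii) {Balance, Type} -> Branch: (Balance=380, Type=T64): rows 1, 3 → Branch takes values {0, 3} — violation — fails.
None of the 3 dependencies hold.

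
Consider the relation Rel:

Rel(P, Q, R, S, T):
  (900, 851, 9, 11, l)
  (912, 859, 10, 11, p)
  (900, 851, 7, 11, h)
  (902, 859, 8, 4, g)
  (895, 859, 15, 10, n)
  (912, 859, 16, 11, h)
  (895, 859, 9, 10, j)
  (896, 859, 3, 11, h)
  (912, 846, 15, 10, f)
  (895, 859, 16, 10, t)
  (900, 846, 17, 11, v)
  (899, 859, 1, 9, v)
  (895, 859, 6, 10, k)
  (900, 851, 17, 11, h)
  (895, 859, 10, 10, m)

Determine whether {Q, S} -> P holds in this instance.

No

(Q=851, S=11): 3 rows → P = 900, 900, 900 ✓
(Q=859, S=11): 3 rows → P takes values {912, 896} — violation
(Q=859, S=4): 1 row → P = 902 ✓
(Q=859, S=10): 5 rows → P = 895, 895, 895, 895, 895 ✓
(Q=846, S=10): 1 row → P = 912 ✓
(Q=846, S=11): 1 row → P = 900 ✓
(Q=859, S=9): 1 row → P = 899 ✓
Two rows agree on {Q, S} but differ on P, so {Q, S} -> P does not hold.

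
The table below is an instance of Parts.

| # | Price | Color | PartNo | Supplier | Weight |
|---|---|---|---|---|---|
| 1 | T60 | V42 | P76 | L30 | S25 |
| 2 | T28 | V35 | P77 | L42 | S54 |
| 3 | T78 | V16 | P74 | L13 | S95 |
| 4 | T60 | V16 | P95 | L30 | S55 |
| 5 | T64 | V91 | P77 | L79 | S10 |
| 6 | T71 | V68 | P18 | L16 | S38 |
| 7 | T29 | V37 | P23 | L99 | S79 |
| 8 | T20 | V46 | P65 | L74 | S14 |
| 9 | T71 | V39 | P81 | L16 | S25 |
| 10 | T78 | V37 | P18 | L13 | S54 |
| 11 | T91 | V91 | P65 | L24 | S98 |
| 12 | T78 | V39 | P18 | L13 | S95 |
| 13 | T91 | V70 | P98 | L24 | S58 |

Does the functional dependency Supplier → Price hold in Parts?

Yes

Supplier=L30: rows 1, 4 → Price = T60, T60 ✓
Supplier=L42: row 2 → Price = T28 ✓
Supplier=L13: rows 3, 10, 12 → Price = T78, T78, T78 ✓
Supplier=L79: row 5 → Price = T64 ✓
Supplier=L16: rows 6, 9 → Price = T71, T71 ✓
Supplier=L99: row 7 → Price = T29 ✓
Supplier=L74: row 8 → Price = T20 ✓
Supplier=L24: rows 11, 13 → Price = T91, T91 ✓
Every Supplier value is associated with a single Price value, so Supplier → Price holds.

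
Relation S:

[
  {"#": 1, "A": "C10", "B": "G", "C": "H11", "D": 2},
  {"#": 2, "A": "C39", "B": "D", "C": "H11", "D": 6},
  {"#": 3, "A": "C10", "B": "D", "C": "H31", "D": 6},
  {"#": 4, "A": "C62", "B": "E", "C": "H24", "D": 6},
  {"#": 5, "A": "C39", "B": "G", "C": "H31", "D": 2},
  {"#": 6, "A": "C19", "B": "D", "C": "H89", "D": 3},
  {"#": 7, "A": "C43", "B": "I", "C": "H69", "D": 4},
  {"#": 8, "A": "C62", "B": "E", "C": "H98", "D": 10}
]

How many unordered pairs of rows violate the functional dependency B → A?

4

B=G: violating pairs (1,5) — 1 pair.
B=D: violating pairs (2,3), (2,6), (3,6) — 3 pairs.
B=E: all 2 rows agree on A — 0 pairs.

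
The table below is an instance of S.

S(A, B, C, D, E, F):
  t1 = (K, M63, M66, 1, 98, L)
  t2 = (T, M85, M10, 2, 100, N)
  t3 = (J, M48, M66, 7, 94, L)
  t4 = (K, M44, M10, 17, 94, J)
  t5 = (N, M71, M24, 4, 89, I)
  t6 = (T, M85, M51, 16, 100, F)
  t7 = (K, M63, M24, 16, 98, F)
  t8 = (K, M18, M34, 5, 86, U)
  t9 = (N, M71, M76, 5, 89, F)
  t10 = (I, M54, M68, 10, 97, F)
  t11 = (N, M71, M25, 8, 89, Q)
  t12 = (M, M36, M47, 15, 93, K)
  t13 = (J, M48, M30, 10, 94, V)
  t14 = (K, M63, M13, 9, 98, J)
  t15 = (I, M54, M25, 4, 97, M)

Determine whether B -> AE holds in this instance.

Yes

B=M63: rows 1, 7, 14 → {A,E} = (K, 98), (K, 98), (K, 98) ✓
B=M85: rows 2, 6 → {A,E} = (T, 100), (T, 100) ✓
B=M48: rows 3, 13 → {A,E} = (J, 94), (J, 94) ✓
B=M44: row 4 → {A,E} = (K, 94) ✓
B=M71: rows 5, 9, 11 → {A,E} = (N, 89), (N, 89), (N, 89) ✓
B=M18: row 8 → {A,E} = (K, 86) ✓
B=M54: rows 10, 15 → {A,E} = (I, 97), (I, 97) ✓
B=M36: row 12 → {A,E} = (M, 93) ✓
Every B value is associated with a single AE value, so B -> AE holds.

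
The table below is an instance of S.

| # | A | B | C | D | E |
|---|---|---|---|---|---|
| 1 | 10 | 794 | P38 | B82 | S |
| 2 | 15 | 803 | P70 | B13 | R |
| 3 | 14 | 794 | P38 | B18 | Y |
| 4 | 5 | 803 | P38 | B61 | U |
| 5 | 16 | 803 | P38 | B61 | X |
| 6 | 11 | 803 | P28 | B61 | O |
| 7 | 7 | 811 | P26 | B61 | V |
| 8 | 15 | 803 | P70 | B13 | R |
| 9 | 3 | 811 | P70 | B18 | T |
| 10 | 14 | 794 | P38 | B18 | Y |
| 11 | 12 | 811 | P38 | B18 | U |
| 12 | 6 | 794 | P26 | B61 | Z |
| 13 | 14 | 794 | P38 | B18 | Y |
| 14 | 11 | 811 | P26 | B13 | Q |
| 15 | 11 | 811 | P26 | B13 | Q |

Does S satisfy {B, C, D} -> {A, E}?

(B=794, C=P38, D=B82): row 1 → {A,E} = (10, S) ✓
(B=803, C=P70, D=B13): rows 2, 8 → {A,E} = (15, R), (15, R) ✓
(B=794, C=P38, D=B18): rows 3, 10, 13 → {A,E} = (14, Y), (14, Y), (14, Y) ✓
(B=803, C=P38, D=B61): rows 4, 5 → {A,E} takes values {(5, U), (16, X)} — violation
(B=803, C=P28, D=B61): row 6 → {A,E} = (11, O) ✓
(B=811, C=P26, D=B61): row 7 → {A,E} = (7, V) ✓
(B=811, C=P70, D=B18): row 9 → {A,E} = (3, T) ✓
(B=811, C=P38, D=B18): row 11 → {A,E} = (12, U) ✓
(B=794, C=P26, D=B61): row 12 → {A,E} = (6, Z) ✓
(B=811, C=P26, D=B13): rows 14, 15 → {A,E} = (11, Q), (11, Q) ✓
Two rows agree on {B, C, D} but differ on {A, E}, so {B, C, D} -> {A, E} does not hold.

No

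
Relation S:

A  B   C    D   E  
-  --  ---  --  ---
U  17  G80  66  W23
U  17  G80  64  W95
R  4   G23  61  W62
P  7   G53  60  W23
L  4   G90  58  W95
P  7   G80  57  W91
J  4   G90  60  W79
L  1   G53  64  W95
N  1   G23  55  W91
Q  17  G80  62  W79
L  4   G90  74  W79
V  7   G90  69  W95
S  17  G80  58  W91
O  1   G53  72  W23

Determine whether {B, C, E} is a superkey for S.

No

Two distinct rows share (B=4, C=G90, E=W79), so {B, C, E} does not determine every attribute — not a superkey.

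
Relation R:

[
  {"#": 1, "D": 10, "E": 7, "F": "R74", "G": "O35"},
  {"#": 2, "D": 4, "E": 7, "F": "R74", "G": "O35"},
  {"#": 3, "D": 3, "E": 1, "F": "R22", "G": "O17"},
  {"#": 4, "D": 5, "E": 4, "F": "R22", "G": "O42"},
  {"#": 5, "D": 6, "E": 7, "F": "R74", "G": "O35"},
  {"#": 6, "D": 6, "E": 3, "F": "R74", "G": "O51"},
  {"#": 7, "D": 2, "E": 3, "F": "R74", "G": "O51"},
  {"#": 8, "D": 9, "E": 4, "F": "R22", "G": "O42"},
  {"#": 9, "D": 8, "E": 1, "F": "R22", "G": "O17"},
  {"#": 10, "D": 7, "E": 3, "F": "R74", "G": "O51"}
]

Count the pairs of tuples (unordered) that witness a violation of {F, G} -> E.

0

(F=R74, G=O35): all 3 rows agree on E — 0 pairs.
(F=R22, G=O17): all 2 rows agree on E — 0 pairs.
(F=R22, G=O42): all 2 rows agree on E — 0 pairs.
(F=R74, G=O51): all 3 rows agree on E — 0 pairs.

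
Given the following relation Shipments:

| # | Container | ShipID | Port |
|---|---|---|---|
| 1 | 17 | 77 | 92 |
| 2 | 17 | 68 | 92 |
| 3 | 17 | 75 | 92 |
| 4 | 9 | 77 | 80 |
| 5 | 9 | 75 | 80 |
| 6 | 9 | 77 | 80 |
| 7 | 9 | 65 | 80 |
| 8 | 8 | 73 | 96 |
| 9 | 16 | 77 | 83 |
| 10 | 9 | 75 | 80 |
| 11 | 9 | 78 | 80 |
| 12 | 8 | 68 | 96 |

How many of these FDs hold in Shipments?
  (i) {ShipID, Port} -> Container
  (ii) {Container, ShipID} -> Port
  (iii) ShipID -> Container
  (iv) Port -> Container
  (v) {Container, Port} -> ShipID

(i) {ShipID, Port} -> Container: every LHS value maps to a single RHS value — holds.
(ii) {Container, ShipID} -> Port: every LHS value maps to a single RHS value — holds.
(iii) ShipID -> Container: ShipID=77: rows 1, 4, 6, 9 → Container takes values {17, 9, 16} — violation; ShipID=68: rows 2, 12 → Container takes values {17, 8} — violation; ShipID=75: rows 3, 5, 10 → Container takes values {17, 9} — violation — fails.
(iv) Port -> Container: every LHS value maps to a single RHS value — holds.
(v) {Container, Port} -> ShipID: (Container=17, Port=92): rows 1, 2, 3 → ShipID takes values {77, 68, 75} — violation; (Container=9, Port=80): rows 4, 5, 6, 7, 10, 11 → ShipID takes values {77, 75, 65, 78} — violation; (Container=8, Port=96): rows 8, 12 → ShipID takes values {73, 68} — violation — fails.
3 of the 5 dependencies hold.

3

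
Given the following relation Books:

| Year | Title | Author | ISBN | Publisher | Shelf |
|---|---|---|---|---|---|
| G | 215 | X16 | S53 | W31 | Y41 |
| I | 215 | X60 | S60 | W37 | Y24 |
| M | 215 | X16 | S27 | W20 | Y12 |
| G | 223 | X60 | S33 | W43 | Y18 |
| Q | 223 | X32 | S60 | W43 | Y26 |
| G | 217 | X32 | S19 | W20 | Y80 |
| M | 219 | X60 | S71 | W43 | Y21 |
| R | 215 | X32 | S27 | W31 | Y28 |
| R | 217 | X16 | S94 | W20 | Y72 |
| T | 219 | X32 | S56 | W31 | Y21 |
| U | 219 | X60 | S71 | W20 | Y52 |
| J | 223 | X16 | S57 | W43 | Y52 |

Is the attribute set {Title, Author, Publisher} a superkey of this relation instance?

All 12 rows have distinct {Title, Author, Publisher} values, so {Title, Author, Publisher} → (all attributes) holds and {Title, Author, Publisher} is a superkey.

Yes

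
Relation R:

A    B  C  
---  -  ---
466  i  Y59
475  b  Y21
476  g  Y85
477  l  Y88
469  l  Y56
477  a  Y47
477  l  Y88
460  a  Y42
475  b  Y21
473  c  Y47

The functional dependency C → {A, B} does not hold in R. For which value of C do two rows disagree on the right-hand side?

Y47

C=Y59: 1 row → {A,B} = (466, i) ✓
C=Y21: 2 rows → {A,B} = (475, b), (475, b) ✓
C=Y85: 1 row → {A,B} = (476, g) ✓
C=Y88: 2 rows → {A,B} = (477, l), (477, l) ✓
C=Y56: 1 row → {A,B} = (469, l) ✓
C=Y47: 2 rows → {A,B} takes values {(477, a), (473, c)} — violation
C=Y42: 1 row → {A,B} = (460, a) ✓
The only C value with inconsistent RHS is C=Y47.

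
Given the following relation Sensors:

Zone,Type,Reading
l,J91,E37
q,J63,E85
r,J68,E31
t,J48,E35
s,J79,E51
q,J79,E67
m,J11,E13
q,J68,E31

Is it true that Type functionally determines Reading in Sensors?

Type=J91: 1 row → Reading = E37 ✓
Type=J63: 1 row → Reading = E85 ✓
Type=J68: 2 rows → Reading = E31, E31 ✓
Type=J48: 1 row → Reading = E35 ✓
Type=J79: 2 rows → Reading takes values {E51, E67} — violation
Type=J11: 1 row → Reading = E13 ✓
Two rows agree on Type but differ on Reading, so Type → Reading does not hold.

No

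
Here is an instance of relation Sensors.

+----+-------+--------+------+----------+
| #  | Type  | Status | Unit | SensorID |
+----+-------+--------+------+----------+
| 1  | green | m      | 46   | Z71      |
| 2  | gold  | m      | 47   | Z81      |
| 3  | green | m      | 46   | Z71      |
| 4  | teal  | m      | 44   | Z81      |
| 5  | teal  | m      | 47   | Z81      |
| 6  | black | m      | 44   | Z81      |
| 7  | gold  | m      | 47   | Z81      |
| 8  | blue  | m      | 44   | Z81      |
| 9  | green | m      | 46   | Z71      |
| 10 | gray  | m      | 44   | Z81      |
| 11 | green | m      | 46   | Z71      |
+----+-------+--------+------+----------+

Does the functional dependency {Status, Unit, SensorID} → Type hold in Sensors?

(Status=m, Unit=46, SensorID=Z71): rows 1, 3, 9, 11 → Type = green, green, green, green ✓
(Status=m, Unit=47, SensorID=Z81): rows 2, 5, 7 → Type takes values {gold, teal} — violation
(Status=m, Unit=44, SensorID=Z81): rows 4, 6, 8, 10 → Type takes values {teal, black, blue, gray} — violation
Two rows agree on {Status, Unit, SensorID} but differ on Type, so {Status, Unit, SensorID} → Type does not hold.

No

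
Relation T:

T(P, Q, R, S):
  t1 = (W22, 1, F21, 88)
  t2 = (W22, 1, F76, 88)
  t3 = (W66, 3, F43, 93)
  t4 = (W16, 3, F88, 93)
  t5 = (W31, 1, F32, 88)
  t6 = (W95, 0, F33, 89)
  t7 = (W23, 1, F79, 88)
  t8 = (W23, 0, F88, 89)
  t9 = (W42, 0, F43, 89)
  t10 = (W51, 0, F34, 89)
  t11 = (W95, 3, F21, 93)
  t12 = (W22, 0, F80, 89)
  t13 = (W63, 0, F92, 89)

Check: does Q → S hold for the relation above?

Yes

Q=1: rows 1, 2, 5, 7 → S = 88, 88, 88, 88 ✓
Q=3: rows 3, 4, 11 → S = 93, 93, 93 ✓
Q=0: rows 6, 8, 9, 10, 12, 13 → S = 89, 89, 89, 89, 89, 89 ✓
Every Q value is associated with a single S value, so Q → S holds.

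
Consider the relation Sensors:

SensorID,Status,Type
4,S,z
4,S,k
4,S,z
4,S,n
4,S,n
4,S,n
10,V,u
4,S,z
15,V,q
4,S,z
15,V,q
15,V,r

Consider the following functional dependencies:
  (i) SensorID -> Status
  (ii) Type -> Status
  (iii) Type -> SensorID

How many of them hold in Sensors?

3

(i) SensorID -> Status: every LHS value maps to a single RHS value — holds.
(ii) Type -> Status: every LHS value maps to a single RHS value — holds.
(iii) Type -> SensorID: every LHS value maps to a single RHS value — holds.
3 of the 3 dependencies hold.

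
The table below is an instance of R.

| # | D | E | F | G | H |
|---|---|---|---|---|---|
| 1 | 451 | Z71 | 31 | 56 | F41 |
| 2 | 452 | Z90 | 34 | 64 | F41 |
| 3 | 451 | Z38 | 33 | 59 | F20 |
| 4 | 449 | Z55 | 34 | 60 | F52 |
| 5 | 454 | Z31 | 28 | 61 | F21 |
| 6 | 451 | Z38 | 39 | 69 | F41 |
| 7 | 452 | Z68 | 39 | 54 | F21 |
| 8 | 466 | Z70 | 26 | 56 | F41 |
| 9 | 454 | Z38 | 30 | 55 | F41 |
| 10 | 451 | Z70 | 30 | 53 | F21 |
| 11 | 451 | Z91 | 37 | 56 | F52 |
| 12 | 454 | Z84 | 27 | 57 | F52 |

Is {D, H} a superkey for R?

Rows 1 and 6 have the same {D, H} value (D=451, H=F41) but are distinct tuples, so {D, H} does not determine every attribute — not a superkey.

No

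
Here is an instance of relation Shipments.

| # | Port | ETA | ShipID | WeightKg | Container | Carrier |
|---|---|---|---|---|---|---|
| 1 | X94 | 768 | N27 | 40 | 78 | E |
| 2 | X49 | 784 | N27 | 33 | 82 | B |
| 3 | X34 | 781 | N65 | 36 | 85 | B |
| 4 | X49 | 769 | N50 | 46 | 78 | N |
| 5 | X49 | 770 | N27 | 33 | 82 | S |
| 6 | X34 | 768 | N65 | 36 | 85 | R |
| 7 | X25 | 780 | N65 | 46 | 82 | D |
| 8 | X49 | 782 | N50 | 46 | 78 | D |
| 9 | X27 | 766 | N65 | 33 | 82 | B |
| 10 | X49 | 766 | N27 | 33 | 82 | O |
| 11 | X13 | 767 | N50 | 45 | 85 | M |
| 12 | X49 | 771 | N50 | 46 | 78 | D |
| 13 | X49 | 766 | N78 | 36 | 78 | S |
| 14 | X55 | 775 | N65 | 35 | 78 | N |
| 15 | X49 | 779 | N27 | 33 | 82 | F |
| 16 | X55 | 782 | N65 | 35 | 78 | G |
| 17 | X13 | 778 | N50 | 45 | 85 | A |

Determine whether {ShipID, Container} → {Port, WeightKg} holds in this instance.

No

(ShipID=N27, Container=78): row 1 → {Port,WeightKg} = (X94, 40) ✓
(ShipID=N27, Container=82): rows 2, 5, 10, 15 → {Port,WeightKg} = (X49, 33), (X49, 33), (X49, 33), (X49, 33) ✓
(ShipID=N65, Container=85): rows 3, 6 → {Port,WeightKg} = (X34, 36), (X34, 36) ✓
(ShipID=N50, Container=78): rows 4, 8, 12 → {Port,WeightKg} = (X49, 46), (X49, 46), (X49, 46) ✓
(ShipID=N65, Container=82): rows 7, 9 → {Port,WeightKg} takes values {(X25, 46), (X27, 33)} — violation
(ShipID=N50, Container=85): rows 11, 17 → {Port,WeightKg} = (X13, 45), (X13, 45) ✓
(ShipID=N78, Container=78): row 13 → {Port,WeightKg} = (X49, 36) ✓
(ShipID=N65, Container=78): rows 14, 16 → {Port,WeightKg} = (X55, 35), (X55, 35) ✓
Two rows agree on {ShipID, Container} but differ on {Port, WeightKg}, so {ShipID, Container} → {Port, WeightKg} does not hold.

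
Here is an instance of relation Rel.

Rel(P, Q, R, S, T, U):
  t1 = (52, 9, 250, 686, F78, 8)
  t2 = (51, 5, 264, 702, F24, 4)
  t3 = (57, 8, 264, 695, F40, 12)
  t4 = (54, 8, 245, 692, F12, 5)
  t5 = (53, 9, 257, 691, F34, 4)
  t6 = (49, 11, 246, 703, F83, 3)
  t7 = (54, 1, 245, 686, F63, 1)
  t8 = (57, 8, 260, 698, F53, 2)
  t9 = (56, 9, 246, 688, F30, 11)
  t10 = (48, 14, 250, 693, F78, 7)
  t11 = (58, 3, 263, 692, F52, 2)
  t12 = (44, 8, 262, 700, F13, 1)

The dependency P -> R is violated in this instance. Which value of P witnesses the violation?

P=52: row 1 → R = 250 ✓
P=51: row 2 → R = 264 ✓
P=57: rows 3, 8 → R takes values {264, 260} — violation
P=54: rows 4, 7 → R = 245, 245 ✓
P=53: row 5 → R = 257 ✓
P=49: row 6 → R = 246 ✓
P=56: row 9 → R = 246 ✓
P=48: row 10 → R = 250 ✓
P=58: row 11 → R = 263 ✓
P=44: row 12 → R = 262 ✓
The only P value with inconsistent R is P=57.

57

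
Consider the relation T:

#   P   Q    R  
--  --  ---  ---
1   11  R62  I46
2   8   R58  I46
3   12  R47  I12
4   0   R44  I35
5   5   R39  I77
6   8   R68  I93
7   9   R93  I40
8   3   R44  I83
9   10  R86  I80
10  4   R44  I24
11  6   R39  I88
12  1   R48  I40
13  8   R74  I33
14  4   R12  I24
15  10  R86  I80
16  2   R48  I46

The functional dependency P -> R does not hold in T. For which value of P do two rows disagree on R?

8

P=11: row 1 → R = I46 ✓
P=8: rows 2, 6, 13 → R takes values {I46, I93, I33} — violation
P=12: row 3 → R = I12 ✓
P=0: row 4 → R = I35 ✓
P=5: row 5 → R = I77 ✓
P=9: row 7 → R = I40 ✓
P=3: row 8 → R = I83 ✓
P=10: rows 9, 15 → R = I80, I80 ✓
P=4: rows 10, 14 → R = I24, I24 ✓
P=6: row 11 → R = I88 ✓
P=1: row 12 → R = I40 ✓
P=2: row 16 → R = I46 ✓
The only P value with inconsistent R is P=8.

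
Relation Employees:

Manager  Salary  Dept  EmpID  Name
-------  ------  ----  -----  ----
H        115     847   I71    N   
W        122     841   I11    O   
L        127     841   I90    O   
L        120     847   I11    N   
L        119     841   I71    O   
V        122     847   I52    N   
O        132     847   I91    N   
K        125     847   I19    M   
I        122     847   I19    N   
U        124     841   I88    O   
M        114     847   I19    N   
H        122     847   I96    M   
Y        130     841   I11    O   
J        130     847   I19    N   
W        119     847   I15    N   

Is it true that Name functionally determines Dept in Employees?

Yes

Name=N: 8 rows → Dept = 847, 847, 847, 847, 847, 847, 847, 847 ✓
Name=O: 5 rows → Dept = 841, 841, 841, 841, 841 ✓
Name=M: 2 rows → Dept = 847, 847 ✓
Every Name value is associated with a single Dept value, so Name -> Dept holds.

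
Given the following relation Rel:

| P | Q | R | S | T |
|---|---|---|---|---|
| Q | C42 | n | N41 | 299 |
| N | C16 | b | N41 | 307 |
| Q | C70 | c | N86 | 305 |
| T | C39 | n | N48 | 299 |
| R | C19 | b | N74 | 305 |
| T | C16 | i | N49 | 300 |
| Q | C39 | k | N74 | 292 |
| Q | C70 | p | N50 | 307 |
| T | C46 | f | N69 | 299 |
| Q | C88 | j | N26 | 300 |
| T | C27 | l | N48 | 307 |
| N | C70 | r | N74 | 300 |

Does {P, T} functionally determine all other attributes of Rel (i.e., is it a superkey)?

No

Two distinct rows share (P=T, T=299), so {P, T} does not determine every attribute — not a superkey.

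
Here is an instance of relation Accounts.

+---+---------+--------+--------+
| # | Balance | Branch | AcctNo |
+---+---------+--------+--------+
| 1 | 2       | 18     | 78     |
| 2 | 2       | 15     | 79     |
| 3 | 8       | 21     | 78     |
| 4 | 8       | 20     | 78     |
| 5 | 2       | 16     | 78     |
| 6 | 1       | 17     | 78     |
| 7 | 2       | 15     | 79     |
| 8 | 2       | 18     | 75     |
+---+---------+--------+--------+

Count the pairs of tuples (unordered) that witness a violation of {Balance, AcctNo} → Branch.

(Balance=2, AcctNo=78): violating pairs (1,5) — 1 pair.
(Balance=2, AcctNo=79): all 2 rows agree on Branch — 0 pairs.
(Balance=8, AcctNo=78): violating pairs (3,4) — 1 pair.

2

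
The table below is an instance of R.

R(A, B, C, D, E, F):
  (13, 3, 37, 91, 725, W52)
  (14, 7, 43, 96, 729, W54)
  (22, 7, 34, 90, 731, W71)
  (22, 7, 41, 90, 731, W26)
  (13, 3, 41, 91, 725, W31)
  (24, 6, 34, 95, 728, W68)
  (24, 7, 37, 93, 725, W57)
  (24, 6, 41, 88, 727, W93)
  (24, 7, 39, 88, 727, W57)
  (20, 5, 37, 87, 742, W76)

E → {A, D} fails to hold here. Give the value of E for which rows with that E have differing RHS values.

E=725: 3 rows → {A,D} takes values {(13, 91), (24, 93)} — violation
E=729: 1 row → {A,D} = (14, 96) ✓
E=731: 2 rows → {A,D} = (22, 90), (22, 90) ✓
E=728: 1 row → {A,D} = (24, 95) ✓
E=727: 2 rows → {A,D} = (24, 88), (24, 88) ✓
E=742: 1 row → {A,D} = (20, 87) ✓
The only E value with inconsistent RHS is E=725.

725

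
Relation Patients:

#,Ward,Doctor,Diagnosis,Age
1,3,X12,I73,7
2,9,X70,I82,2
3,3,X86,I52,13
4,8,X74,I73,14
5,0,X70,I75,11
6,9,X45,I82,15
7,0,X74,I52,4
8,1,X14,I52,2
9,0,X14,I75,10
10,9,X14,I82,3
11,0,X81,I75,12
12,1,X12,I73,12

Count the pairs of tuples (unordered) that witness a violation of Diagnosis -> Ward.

Diagnosis=I73: violating pairs (1,4), (1,12), (4,12) — 3 pairs.
Diagnosis=I82: all 3 rows agree on Ward — 0 pairs.
Diagnosis=I52: violating pairs (3,7), (3,8), (7,8) — 3 pairs.
Diagnosis=I75: all 3 rows agree on Ward — 0 pairs.

6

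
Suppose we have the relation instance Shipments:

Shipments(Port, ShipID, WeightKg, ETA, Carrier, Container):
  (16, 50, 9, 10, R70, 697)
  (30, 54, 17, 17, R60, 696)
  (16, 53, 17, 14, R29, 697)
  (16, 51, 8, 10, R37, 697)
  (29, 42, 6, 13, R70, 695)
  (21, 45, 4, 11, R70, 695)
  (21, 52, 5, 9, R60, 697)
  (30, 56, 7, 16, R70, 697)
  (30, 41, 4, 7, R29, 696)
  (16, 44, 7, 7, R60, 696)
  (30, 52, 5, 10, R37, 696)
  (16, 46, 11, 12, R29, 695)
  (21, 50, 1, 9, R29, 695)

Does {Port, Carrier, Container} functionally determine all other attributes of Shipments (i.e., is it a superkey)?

Yes

All 13 rows have distinct {Port, Carrier, Container} values, so {Port, Carrier, Container} → (all attributes) holds and {Port, Carrier, Container} is a superkey.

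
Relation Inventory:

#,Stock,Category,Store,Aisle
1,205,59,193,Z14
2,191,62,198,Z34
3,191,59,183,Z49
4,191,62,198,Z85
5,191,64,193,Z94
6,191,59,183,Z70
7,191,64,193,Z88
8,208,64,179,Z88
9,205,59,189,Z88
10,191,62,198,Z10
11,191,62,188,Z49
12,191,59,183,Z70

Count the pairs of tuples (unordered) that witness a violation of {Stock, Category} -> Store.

(Stock=205, Category=59): violating pairs (1,9) — 1 pair.
(Stock=191, Category=62): violating pairs (2,11), (4,11), (10,11) — 3 pairs.
(Stock=191, Category=59): all 3 rows agree on Store — 0 pairs.
(Stock=191, Category=64): all 2 rows agree on Store — 0 pairs.

4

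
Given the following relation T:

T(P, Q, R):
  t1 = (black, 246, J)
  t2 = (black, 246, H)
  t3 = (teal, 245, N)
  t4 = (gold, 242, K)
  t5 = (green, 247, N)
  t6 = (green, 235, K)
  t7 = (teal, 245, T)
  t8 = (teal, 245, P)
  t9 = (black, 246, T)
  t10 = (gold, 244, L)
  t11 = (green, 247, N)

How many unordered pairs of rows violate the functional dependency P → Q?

P=black: all 3 rows agree on Q — 0 pairs.
P=teal: all 3 rows agree on Q — 0 pairs.
P=gold: violating pairs (4,10) — 1 pair.
P=green: violating pairs (5,6), (6,11) — 2 pairs.

3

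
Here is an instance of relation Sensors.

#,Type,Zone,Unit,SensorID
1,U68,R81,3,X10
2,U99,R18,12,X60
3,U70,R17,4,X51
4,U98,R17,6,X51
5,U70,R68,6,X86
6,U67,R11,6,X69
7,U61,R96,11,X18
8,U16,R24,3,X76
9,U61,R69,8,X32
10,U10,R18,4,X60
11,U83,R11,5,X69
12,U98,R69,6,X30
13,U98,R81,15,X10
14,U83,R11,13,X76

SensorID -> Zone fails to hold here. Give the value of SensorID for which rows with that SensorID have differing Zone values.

X76

SensorID=X10: rows 1, 13 → Zone = R81, R81 ✓
SensorID=X60: rows 2, 10 → Zone = R18, R18 ✓
SensorID=X51: rows 3, 4 → Zone = R17, R17 ✓
SensorID=X86: row 5 → Zone = R68 ✓
SensorID=X69: rows 6, 11 → Zone = R11, R11 ✓
SensorID=X18: row 7 → Zone = R96 ✓
SensorID=X76: rows 8, 14 → Zone takes values {R24, R11} — violation
SensorID=X32: row 9 → Zone = R69 ✓
SensorID=X30: row 12 → Zone = R69 ✓
The only SensorID value with inconsistent Zone is SensorID=X76.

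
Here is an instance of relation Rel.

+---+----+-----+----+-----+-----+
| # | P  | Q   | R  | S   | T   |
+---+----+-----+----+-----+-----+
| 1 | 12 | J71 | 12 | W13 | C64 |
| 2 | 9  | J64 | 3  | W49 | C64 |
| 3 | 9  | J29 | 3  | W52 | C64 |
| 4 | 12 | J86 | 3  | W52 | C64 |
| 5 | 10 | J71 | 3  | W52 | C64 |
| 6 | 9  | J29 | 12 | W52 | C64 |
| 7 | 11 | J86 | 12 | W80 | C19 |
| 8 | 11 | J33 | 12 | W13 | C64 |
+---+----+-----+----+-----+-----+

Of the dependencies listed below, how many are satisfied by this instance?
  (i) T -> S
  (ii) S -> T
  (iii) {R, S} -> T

(i) T -> S: T=C64: rows 1, 2, 3, 4, 5, 6, 8 → S takes values {W13, W49, W52} — violation — fails.
(ii) S -> T: every LHS value maps to a single RHS value — holds.
(iii) {R, S} -> T: every LHS value maps to a single RHS value — holds.
2 of the 3 dependencies hold.

2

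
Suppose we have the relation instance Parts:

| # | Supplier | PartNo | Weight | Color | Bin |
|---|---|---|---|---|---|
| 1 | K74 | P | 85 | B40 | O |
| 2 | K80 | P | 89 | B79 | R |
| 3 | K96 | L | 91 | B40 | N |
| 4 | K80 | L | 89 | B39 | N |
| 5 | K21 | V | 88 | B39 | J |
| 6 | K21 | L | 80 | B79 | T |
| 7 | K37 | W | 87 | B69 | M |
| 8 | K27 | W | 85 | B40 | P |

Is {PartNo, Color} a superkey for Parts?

All 8 rows have distinct {PartNo, Color} values, so {PartNo, Color} → (all attributes) holds and {PartNo, Color} is a superkey.

Yes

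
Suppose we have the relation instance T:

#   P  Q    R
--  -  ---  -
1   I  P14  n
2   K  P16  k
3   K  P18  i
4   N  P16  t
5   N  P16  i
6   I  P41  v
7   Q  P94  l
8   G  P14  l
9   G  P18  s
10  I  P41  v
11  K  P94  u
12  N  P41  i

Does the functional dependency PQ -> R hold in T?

No

(P=I, Q=P14): row 1 → R = n ✓
(P=K, Q=P16): row 2 → R = k ✓
(P=K, Q=P18): row 3 → R = i ✓
(P=N, Q=P16): rows 4, 5 → R takes values {t, i} — violation
(P=I, Q=P41): rows 6, 10 → R = v, v ✓
(P=Q, Q=P94): row 7 → R = l ✓
(P=G, Q=P14): row 8 → R = l ✓
(P=G, Q=P18): row 9 → R = s ✓
(P=K, Q=P94): row 11 → R = u ✓
(P=N, Q=P41): row 12 → R = i ✓
Two rows agree on PQ but differ on R, so PQ -> R does not hold.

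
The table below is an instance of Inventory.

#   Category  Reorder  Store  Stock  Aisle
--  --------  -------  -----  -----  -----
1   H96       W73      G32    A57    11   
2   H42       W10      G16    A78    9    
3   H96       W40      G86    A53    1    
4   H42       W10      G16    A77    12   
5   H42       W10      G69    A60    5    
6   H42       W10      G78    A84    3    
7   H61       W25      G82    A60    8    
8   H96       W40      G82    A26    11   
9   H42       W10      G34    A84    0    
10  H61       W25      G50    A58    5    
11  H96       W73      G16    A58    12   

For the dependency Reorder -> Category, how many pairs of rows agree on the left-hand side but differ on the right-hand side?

Reorder=W73: all 2 rows agree on Category — 0 pairs.
Reorder=W10: all 5 rows agree on Category — 0 pairs.
Reorder=W40: all 2 rows agree on Category — 0 pairs.
Reorder=W25: all 2 rows agree on Category — 0 pairs.

0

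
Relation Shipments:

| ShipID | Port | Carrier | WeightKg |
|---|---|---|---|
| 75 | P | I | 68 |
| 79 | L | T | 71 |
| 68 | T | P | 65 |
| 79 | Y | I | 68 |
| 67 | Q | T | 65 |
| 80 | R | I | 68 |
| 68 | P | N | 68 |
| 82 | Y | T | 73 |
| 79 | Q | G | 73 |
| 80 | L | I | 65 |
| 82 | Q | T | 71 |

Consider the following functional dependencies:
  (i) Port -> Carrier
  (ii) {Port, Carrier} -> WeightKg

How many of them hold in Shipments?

0

(i) Port -> Carrier: Port=P: 2 rows → Carrier takes values {I, N} — violation; Port=L: 2 rows → Carrier takes values {T, I} — violation; Port=Y: 2 rows → Carrier takes values {I, T} — violation; Port=Q: 3 rows → Carrier takes values {T, G} — violation — fails.
(ii) {Port, Carrier} -> WeightKg: (Port=Q, Carrier=T): 2 rows → WeightKg takes values {65, 71} — violation — fails.
None of the 2 dependencies hold.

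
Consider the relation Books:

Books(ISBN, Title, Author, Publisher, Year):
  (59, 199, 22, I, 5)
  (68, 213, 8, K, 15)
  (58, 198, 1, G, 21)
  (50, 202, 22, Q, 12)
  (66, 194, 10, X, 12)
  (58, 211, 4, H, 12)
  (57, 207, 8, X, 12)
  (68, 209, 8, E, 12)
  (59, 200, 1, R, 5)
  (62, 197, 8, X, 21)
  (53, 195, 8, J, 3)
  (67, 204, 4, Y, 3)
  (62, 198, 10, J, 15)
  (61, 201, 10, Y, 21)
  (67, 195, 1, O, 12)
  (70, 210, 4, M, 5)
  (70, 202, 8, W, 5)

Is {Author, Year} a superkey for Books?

Two distinct rows share (Author=8, Year=12), so {Author, Year} does not determine every attribute — not a superkey.

No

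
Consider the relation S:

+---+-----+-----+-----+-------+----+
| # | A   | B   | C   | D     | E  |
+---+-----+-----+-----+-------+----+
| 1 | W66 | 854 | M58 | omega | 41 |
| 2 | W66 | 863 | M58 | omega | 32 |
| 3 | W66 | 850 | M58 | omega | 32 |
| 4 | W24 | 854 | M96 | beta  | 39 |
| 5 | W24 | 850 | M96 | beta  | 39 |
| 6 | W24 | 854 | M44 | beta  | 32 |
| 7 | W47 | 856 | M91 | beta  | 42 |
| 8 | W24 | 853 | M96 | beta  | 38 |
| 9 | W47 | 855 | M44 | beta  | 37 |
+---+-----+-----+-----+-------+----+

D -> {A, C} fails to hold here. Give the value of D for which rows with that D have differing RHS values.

D=omega: rows 1, 2, 3 → {A,C} = (W66, M58), (W66, M58), (W66, M58) ✓
D=beta: rows 4, 5, 6, 7, 8, 9 → {A,C} takes values {(W24, M96), (W24, M44), (W47, M91), (W47, M44)} — violation
The only D value with inconsistent RHS is D=beta.

beta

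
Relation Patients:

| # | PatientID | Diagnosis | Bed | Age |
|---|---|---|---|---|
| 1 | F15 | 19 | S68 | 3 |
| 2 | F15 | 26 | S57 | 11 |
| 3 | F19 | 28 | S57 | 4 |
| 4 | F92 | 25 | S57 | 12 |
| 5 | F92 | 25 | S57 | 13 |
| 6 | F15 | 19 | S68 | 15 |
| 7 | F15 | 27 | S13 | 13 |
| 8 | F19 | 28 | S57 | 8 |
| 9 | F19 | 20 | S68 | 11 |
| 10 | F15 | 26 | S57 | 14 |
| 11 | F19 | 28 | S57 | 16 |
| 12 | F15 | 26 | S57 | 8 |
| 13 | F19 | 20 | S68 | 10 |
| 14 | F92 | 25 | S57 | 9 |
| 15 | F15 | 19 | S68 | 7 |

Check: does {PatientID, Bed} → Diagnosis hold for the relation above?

(PatientID=F15, Bed=S68): rows 1, 6, 15 → Diagnosis = 19, 19, 19 ✓
(PatientID=F15, Bed=S57): rows 2, 10, 12 → Diagnosis = 26, 26, 26 ✓
(PatientID=F19, Bed=S57): rows 3, 8, 11 → Diagnosis = 28, 28, 28 ✓
(PatientID=F92, Bed=S57): rows 4, 5, 14 → Diagnosis = 25, 25, 25 ✓
(PatientID=F15, Bed=S13): row 7 → Diagnosis = 27 ✓
(PatientID=F19, Bed=S68): rows 9, 13 → Diagnosis = 20, 20 ✓
Every {PatientID, Bed} value is associated with a single Diagnosis value, so {PatientID, Bed} → Diagnosis holds.

Yes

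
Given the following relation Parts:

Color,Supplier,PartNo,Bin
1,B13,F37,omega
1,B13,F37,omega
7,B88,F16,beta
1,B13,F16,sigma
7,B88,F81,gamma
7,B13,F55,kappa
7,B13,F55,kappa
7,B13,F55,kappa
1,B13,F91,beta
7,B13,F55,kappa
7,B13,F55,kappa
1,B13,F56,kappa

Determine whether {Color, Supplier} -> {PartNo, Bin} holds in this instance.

No

(Color=1, Supplier=B13): 5 rows → {PartNo,Bin} takes values {(F37, omega), (F16, sigma), (F91, beta), (F56, kappa)} — violation
(Color=7, Supplier=B88): 2 rows → {PartNo,Bin} takes values {(F16, beta), (F81, gamma)} — violation
(Color=7, Supplier=B13): 5 rows → {PartNo,Bin} = (F55, kappa), (F55, kappa), (F55, kappa), (F55, kappa), (F55, kappa) ✓
Two rows agree on {Color, Supplier} but differ on {PartNo, Bin}, so {Color, Supplier} -> {PartNo, Bin} does not hold.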